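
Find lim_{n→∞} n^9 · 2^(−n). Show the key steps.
lim = 0

Exponentials with base > 1 dominate every fixed polynomial: for any fixed c, n^c / 2^n → 0 as n → ∞ (e.g. by the ratio test, or by writing 2^n = e^(n ln 2) and noting e^(n ln 2) / n^c → ∞). Hence n^9 · 2^(−n) = n^9 / 2^n → 0.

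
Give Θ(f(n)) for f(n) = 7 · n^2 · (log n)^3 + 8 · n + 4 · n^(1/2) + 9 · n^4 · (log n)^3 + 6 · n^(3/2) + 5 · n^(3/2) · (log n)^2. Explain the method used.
f(n) ∈ Θ(n^4 · (log n)^3)

Compare the terms by growth order. For large n, n^a · (log n)^b dominates n^a' · (log n)^b' iff a > a', or (a = a' and b > b'). Ranking the 6 terms shows the dominant one is 9 · n^4 · (log n)^3. Hence f(n) ∈ Θ(n^4 · (log n)^3).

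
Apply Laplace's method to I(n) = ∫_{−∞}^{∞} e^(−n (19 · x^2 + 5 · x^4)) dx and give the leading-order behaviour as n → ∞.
I(n) ~ sqrt(π/(19n))

φ(x) = 19 · x^2 + 5 · x^4 has its unique global minimum at x* = 0 (since φ'(x) = 38x + 20x^3 = 0 only at x = 0 for real x with both coefficients positive, and φ → ∞ as |x| → ∞). At x* = 0, φ(0) = 0 and φ''(0) = 38. Laplace's method then gives
  I(n) ~ sqrt(2π / (n · φ''(0))) · e^(−n φ(0)) = sqrt(2π / (38n)) = sqrt(π/(19n)).
The 5 · x^4 term contributes only at subleading order (an O(1/n) relative correction).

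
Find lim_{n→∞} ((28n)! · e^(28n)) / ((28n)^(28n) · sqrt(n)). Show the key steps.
lim = sqrt(2π·28)

Stirling: (28n)! ~ sqrt(2π·28n) · (28n/e)^(28n). Hence
  (28n)! · e^(28n) / (28n)^(28n) ~ sqrt(2π·28n).
Dividing by sqrt(n): sqrt(2π·28n) / sqrt(n) = sqrt(2π·28) · n^((1−1)/2), so the limit is sqrt(2π·28).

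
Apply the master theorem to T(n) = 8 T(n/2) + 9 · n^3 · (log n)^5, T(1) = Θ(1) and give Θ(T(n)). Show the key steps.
T(n) = Θ(n^3 · (log n)^6)

Here log_2 8 = 3 and f(n) = 9 · n^3 · (log n)^5 = Θ(n^(log_2 8) · (log n)^5). This is the extended Case 2 of the master theorem (f matches the critical exponent up to log factors), giving T(n) = Θ(n^(log_2 8) · (log n)^(5+1)) = Θ(n^3 · (log n)^6).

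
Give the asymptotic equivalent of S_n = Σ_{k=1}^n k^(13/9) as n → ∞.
S_n ~ (9/22) · n^(22/9)

Integral comparison: Σ_{k=1}^n k^(13/9) = ∫_0^n x^(13/9) dx + O(n^(13/9)). The integral is n^(1 + 13/9) / (1 + 13/9) = n^((13+9)/9) / ((13+9)/9) = (9/22) · n^(22/9).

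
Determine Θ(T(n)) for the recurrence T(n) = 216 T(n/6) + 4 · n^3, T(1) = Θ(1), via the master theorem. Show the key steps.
T(n) = Θ(n^3 log n)

log_6 216 = 3, and f(n) = 4 · n^3 = Θ(n^(log_6 216)). This is Case 2 of the master theorem: T(n) = Θ(f(n) · log n) = Θ(n^3 log n).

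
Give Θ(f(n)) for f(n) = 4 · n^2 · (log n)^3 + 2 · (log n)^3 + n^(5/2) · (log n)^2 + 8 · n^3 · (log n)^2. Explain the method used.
f(n) ∈ Θ(n^3 · (log n)^2)

Compare the terms by growth order. For large n, n^a · (log n)^b dominates n^a' · (log n)^b' iff a > a', or (a = a' and b > b'). Ranking the 4 terms shows the dominant one is 8 · n^3 · (log n)^2. Hence f(n) ∈ Θ(n^3 · (log n)^2).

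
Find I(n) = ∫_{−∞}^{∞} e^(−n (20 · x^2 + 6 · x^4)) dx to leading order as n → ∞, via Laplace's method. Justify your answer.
I(n) ~ sqrt(π/(20n))

φ(x) = 20 · x^2 + 6 · x^4 has its unique global minimum at x* = 0 (since φ'(x) = 40x + 24x^3 = 0 only at x = 0 for real x with both coefficients positive, and φ → ∞ as |x| → ∞). At x* = 0, φ(0) = 0 and φ''(0) = 40. Laplace's method then gives
  I(n) ~ sqrt(2π / (n · φ''(0))) · e^(−n φ(0)) = sqrt(2π / (40n)) = sqrt(π/(20n)).
The 6 · x^4 term contributes only at subleading order (an O(1/n) relative correction).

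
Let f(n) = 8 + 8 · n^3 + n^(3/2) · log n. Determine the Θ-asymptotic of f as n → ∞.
f(n) ∈ Θ(n^3)

Compare the terms by growth order. For large n, n^a · (log n)^b dominates n^a' · (log n)^b' iff a > a', or (a = a' and b > b'). Ranking the 3 terms shows the dominant one is 8 · n^3. Hence f(n) ∈ Θ(n^3).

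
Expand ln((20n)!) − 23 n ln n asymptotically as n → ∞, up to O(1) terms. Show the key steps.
ln((20n)!) − 23 n ln n = −3 n ln n + 20(ln 20 − 1) n + (1/2) ln(2π·20n) + O(1/n)

Stirling: ln((20n)!) = 20n ln(20n) − 20n + (1/2) ln(2π·20n) + O(1/n).
Expand 20n ln(20n) = 20n (ln n + ln 20) = 20n ln n + 20n ln 20.
Subtract 23n ln n: leading term is (20 − 23) n ln n = −3 n ln n. The next term is 20n ln 20 − 20n = 20(ln 20 − 1) n. Then the (1/2) ln(2π·20n) correction.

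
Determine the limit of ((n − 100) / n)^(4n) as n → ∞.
lim = e^(−400)

Rewrite as (1 − 100/n)^(4n). By the standard limit (1 + x/n)^n → e^x, we have (1 − 100/n)^n → e^(−100), and raising to the 4th power gives e^(−400).
More precisely, ln[(1 − 100/n)^(4n)] = 4n · ln(1 − 100/n) = 4n · (-100/n + O(1/n^2)) = -400 + O(1/n) → -400.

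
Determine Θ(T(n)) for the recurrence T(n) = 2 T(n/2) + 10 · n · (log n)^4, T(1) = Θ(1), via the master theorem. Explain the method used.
T(n) = Θ(n · (log n)^5)

Here log_2 2 = 1 and f(n) = 10 · n · (log n)^4 = Θ(n^(log_2 2) · (log n)^4). This is the extended Case 2 of the master theorem (f matches the critical exponent up to log factors), giving T(n) = Θ(n^(log_2 2) · (log n)^(4+1)) = Θ(n · (log n)^5).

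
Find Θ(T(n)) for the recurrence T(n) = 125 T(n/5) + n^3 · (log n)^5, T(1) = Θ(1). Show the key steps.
T(n) = Θ(n^3 · (log n)^6)

Here log_5 125 = 3 and f(n) = n^3 · (log n)^5 = Θ(n^(log_5 125) · (log n)^5). This is the extended Case 2 of the master theorem (f matches the critical exponent up to log factors), giving T(n) = Θ(n^(log_5 125) · (log n)^(5+1)) = Θ(n^3 · (log n)^6).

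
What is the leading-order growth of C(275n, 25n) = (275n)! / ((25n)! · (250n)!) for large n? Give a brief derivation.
C(275n, 25n) ~ (285311670611/10000000000)^(25n) · sqrt(11/(20π·25n))

Write N = 25n. Apply Stirling to each factorial:
  (11N)! ~ sqrt(2π·11N) · (11N/e)^(11N),
  N! ~ sqrt(2π N) · (N/e)^N,
  (10N)! ~ sqrt(2π·10N) · (10N/e)^(10N).
The exponential factors combine to (11N)^(11N) / (N^N · (10N)^(10N)) = 11^(11N)/10^(10N) = (11^11/10^10)^N = (285311670611/10000000000)^N.
The square-root prefactors combine to sqrt(2π·11N) / (sqrt(2π N)·sqrt(2π·10N)) = sqrt(11 / (2π·10·N)) = sqrt(11/(20π·25n)).
Substituting N = 25n: C(275n, 25n) ~ (285311670611/10000000000)^(25n) · sqrt(11/(20π·25n)).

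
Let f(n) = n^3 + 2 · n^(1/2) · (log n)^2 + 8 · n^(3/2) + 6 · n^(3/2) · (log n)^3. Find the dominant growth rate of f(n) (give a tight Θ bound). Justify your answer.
f(n) ∈ Θ(n^3)

Compare the terms by growth order. For large n, n^a · (log n)^b dominates n^a' · (log n)^b' iff a > a', or (a = a' and b > b'). Ranking the 4 terms shows the dominant one is n^3. Hence f(n) ∈ Θ(n^3).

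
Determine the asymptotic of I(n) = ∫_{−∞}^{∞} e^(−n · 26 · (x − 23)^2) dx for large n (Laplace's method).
I(n) = sqrt(π/(26n))

Here φ(x) = 26 · (x − 23)^2 has its unique minimum at x* = 23 with φ(x*) = 0 and φ''(x*) = 52. Laplace's method gives
  I(n) ~ e^(−n φ(x*)) · sqrt(2π / (n · φ''(x*))) = sqrt(2π / (52n)) = sqrt(π/(26n)).
This is exact: substituting u = (x − 23)·sqrt(26n) gives I(n) = (1/sqrt(26n)) ∫_{−∞}^{∞} e^(−u^2) du = sqrt(π/(26n)).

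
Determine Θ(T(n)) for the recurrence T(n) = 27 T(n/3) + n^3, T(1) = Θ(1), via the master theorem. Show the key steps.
T(n) = Θ(n^3 log n)

log_3 27 = 3, and f(n) = n^3 = Θ(n^(log_3 27)). This is Case 2 of the master theorem: T(n) = Θ(f(n) · log n) = Θ(n^3 log n).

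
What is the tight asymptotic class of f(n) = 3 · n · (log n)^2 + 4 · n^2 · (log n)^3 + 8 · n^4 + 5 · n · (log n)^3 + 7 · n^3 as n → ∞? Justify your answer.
f(n) ∈ Θ(n^4)

Compare the terms by growth order. For large n, n^a · (log n)^b dominates n^a' · (log n)^b' iff a > a', or (a = a' and b > b'). Ranking the 5 terms shows the dominant one is 8 · n^4. Hence f(n) ∈ Θ(n^4).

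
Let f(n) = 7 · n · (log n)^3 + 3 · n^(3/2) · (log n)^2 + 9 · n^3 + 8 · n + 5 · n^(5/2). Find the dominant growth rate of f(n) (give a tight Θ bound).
f(n) ∈ Θ(n^3)

Compare the terms by growth order. For large n, n^a · (log n)^b dominates n^a' · (log n)^b' iff a > a', or (a = a' and b > b'). Ranking the 5 terms shows the dominant one is 9 · n^3. Hence f(n) ∈ Θ(n^3).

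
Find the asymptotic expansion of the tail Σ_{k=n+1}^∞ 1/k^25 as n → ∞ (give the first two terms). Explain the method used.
Σ_{k>n} 1/k^25 = 1/(24 · n^24) − 1/(2 · n^25) + O(1/n^26)

Compare to the integral: ∫_{n}^∞ x^(−25) dx = [−x^(−24)/24]_{n}^∞ = 1/((25−1)·n^24). The Euler-Maclaurin correction adds −f(n)/2 = −1/(2·n^25). Euler-Maclaurin then gives
  Σ_{k>n} 1/k^25 = ∫_{n}^∞ dx/x^25 − 1/(2·n^25) + O(1/n^26).
(Equivalently this is ζ(25) − Σ_{k≤n} 1/k^25.)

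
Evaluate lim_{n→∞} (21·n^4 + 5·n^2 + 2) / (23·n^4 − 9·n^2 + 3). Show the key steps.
lim = 21/23

For large n the leading n^4 terms dominate both numerator and denominator. Dividing top and bottom by n^4, every other term tends to 0, leaving 21/23.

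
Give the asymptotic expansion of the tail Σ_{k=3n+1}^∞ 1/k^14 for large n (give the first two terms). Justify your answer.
Σ_{k>3n} 1/k^14 = 1/(13 · (3n)^13) − 1/(2 · (3n)^14) + O(1/(3n)^15)

Compare to the integral: ∫_{3n}^∞ x^(−14) dx = [−x^(−13)/13]_{3n}^∞ = 1/((14−1)·(3n)^13). The Euler-Maclaurin correction adds −f(3n)/2 = −1/(2·(3n)^14). Euler-Maclaurin then gives
  Σ_{k>3n} 1/k^14 = ∫_{3n}^∞ dx/x^14 − 1/(2·(3n)^14) + O(1/(3n)^15).
(Equivalently this is ζ(14) − Σ_{k≤3n} 1/k^14.)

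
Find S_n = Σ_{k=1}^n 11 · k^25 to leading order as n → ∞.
S_n ~ 11 · n^26 / 26

By integral comparison (Euler-Maclaurin), Σ_{k=1}^n 11 · k^25 = 11 · ∫_0^n x^25 dx + O(n^25) = 11 · n^26/26 + O(n^25). (Equivalently, Faulhaber's formula gives the same leading term.)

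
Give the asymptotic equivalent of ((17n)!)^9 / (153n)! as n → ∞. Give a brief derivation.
((17n)!)^9/(153n)! ~ ((2π·17n)^(8/2) / 3) · 9^(−9·17n)  →  0

Write N = 17n. Stirling: N! ~ sqrt(2π N)(N/e)^N and (9N)! ~ sqrt(2π·9N)·(9N/e)^(9N).
  (N!)^9/(9N)! ~ (2π N)^(9/2) (N/e)^(9N) / [sqrt(2π·9N) (9N/e)^(9N)]
     = (2π N)^(9/2) / sqrt(2π·9N) · (N/(9N))^(9N)
     = (2π N)^((9−1)/2) / 3 · 9^(−9N).
Since 9^9 > 1, the factor 9^(−9N) decays exponentially, so the ratio → 0. Substituting N = 17n gives the stated form.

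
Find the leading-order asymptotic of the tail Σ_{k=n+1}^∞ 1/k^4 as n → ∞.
Σ_{k>n} 1/k^4 ~ 1/(3 · n^3)

Compare to the integral: ∫_{n}^∞ x^(−4) dx = [−x^(−3)/3]_{n}^∞ = 1/((4−1)·n^3). Euler-Maclaurin then gives
  Σ_{k>n} 1/k^4 = ∫_{n}^∞ dx/x^4 − 1/(2·n^4) + O(1/n^5).
(Equivalently this is ζ(4) − Σ_{k≤n} 1/k^4.)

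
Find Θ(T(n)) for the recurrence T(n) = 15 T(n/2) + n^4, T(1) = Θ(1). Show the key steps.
T(n) = Θ(n^4)

log_2 15 ≈ 3.907. f(n) = n^4 dominates n^(log_2 15) since 4 > 3.907, and the regularity condition a·f(n/b) = 15·(n/2)^4 = (15/16)·n^4 ≤ c·f(n) holds with c = 15/16 ≈ 0.938 < 1. So this is Case 3: T(n) = Θ(f(n)) = Θ(n^4).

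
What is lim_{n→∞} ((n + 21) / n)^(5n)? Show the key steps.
lim = e^105

Rewrite as (1 + 21/n)^(5n). By the standard limit (1 + x/n)^n → e^x, we have (1 + 21/n)^n → e^21, and raising to the 5th power gives e^105.
More precisely, ln[(1 + 21/n)^(5n)] = 5n · ln(1 + 21/n) = 5n · (21/n + O(1/n^2)) = 105 + O(1/n) → 105.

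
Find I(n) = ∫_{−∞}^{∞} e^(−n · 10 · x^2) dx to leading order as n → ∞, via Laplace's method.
I(n) = sqrt(π/(10n))

Here φ(x) = 10 · x^2 has its unique minimum at x* = 0 with φ(x*) = 0 and φ''(x*) = 20. Laplace's method gives
  I(n) ~ e^(−n φ(x*)) · sqrt(2π / (n · φ''(x*))) = sqrt(2π / (20n)) = sqrt(π/(10n)).
This is exact: substituting u = (x − 0)·sqrt(10n) gives I(n) = (1/sqrt(10n)) ∫_{−∞}^{∞} e^(−u^2) du = sqrt(π/(10n)).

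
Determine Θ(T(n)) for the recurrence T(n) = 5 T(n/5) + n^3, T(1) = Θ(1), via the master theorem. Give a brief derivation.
T(n) = Θ(n^3)

log_5 5 ≈ 1.000. f(n) = n^3 dominates n^(log_5 5) since 3 > 1.000, and the regularity condition a·f(n/b) = 5·(n/5)^3 = (5/125)·n^3 ≤ c·f(n) holds with c = 5/125 ≈ 0.04 < 1. So this is Case 3: T(n) = Θ(f(n)) = Θ(n^3).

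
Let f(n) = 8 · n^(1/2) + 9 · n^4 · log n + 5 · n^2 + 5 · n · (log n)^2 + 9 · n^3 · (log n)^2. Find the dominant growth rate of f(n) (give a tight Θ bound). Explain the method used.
f(n) ∈ Θ(n^4 · log n)

Compare the terms by growth order. For large n, n^a · (log n)^b dominates n^a' · (log n)^b' iff a > a', or (a = a' and b > b'). Ranking the 5 terms shows the dominant one is 9 · n^4 · log n. Hence f(n) ∈ Θ(n^4 · log n).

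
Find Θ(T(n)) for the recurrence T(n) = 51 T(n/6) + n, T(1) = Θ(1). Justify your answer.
T(n) = Θ(n^(log_6 51))

Master theorem: compare f(n) = n to n^(log_6 51) where log_6 51 ≈ 2.194. Since 1 < log_6 51, we have f(n) = O(n^(log_6 51 − ε)) for some ε > 0 — Case 1. Hence T(n) = Θ(n^(log_6 51)).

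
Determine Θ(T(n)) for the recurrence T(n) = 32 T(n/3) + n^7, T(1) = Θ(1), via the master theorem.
T(n) = Θ(n^7)

log_3 32 ≈ 3.155. f(n) = n^7 dominates n^(log_3 32) since 7 > 3.155, and the regularity condition a·f(n/b) = 32·(n/3)^7 = (32/2187)·n^7 ≤ c·f(n) holds with c = 32/2187 ≈ 0.0146 < 1. So this is Case 3: T(n) = Θ(f(n)) = Θ(n^7).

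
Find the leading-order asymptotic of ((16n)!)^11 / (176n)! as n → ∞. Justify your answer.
((16n)!)^11/(176n)! ~ ((2π·16n)^(10/2) / sqrt(11)) · 11^(−11·16n)  →  0

Write N = 16n. Stirling: N! ~ sqrt(2π N)(N/e)^N and (11N)! ~ sqrt(2π·11N)·(11N/e)^(11N).
  (N!)^11/(11N)! ~ (2π N)^(11/2) (N/e)^(11N) / [sqrt(2π·11N) (11N/e)^(11N)]
     = (2π N)^(11/2) / sqrt(2π·11N) · (N/(11N))^(11N)
     = (2π N)^((11−1)/2) / sqrt(11) · 11^(−11N).
Since 11^11 > 1, the factor 11^(−11N) decays exponentially, so the ratio → 0. Substituting N = 16n gives the stated form.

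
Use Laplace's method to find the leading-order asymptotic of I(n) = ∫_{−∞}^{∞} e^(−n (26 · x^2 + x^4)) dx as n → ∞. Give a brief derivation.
I(n) ~ sqrt(π/(26n))

φ(x) = 26 · x^2 + x^4 has its unique global minimum at x* = 0 (since φ'(x) = 52x + 4x^3 = 0 only at x = 0 for real x with both coefficients positive, and φ → ∞ as |x| → ∞). At x* = 0, φ(0) = 0 and φ''(0) = 52. Laplace's method then gives
  I(n) ~ sqrt(2π / (n · φ''(0))) · e^(−n φ(0)) = sqrt(2π / (52n)) = sqrt(π/(26n)).
The x^4 term contributes only at subleading order (an O(1/n) relative correction).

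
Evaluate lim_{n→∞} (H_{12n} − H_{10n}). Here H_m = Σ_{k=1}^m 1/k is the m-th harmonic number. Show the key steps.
lim = ln(12/10) = ln(6/5)

Euler-Maclaurin gives H_m = ln m + γ + 1/(2m) + O(1/m^2). The γ and O(1/m) terms cancel in the difference:
  H_{12n} − H_{10n} = ln(12n) − ln(10n) + O(1/n) = ln(12/10) + O(1/n).
Hence the limit is ln(12/10) = ln(6/5).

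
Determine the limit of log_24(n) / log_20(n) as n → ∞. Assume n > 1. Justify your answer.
lim = ln(20) / ln(24) = log_24(20)

Change of base: log_24(n) = ln n / ln 24 and log_20(n) = ln n / ln 20. The ratio is (ln n / ln 24) · (ln 20 / ln n) = ln 20 / ln 24, a constant independent of n. So the limit is ln 20 / ln 24 = log_24(20).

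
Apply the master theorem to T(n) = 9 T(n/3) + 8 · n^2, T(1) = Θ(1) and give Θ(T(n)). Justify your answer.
T(n) = Θ(n^2 log n)

log_3 9 = 2, and f(n) = 8 · n^2 = Θ(n^(log_3 9)). This is Case 2 of the master theorem: T(n) = Θ(f(n) · log n) = Θ(n^2 log n).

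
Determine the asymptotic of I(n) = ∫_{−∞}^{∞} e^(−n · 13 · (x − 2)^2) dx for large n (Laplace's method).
I(n) = sqrt(π/(13n))

Here φ(x) = 13 · (x − 2)^2 has its unique minimum at x* = 2 with φ(x*) = 0 and φ''(x*) = 26. Laplace's method gives
  I(n) ~ e^(−n φ(x*)) · sqrt(2π / (n · φ''(x*))) = sqrt(2π / (26n)) = sqrt(π/(13n)).
This is exact: substituting u = (x − 2)·sqrt(13n) gives I(n) = (1/sqrt(13n)) ∫_{−∞}^{∞} e^(−u^2) du = sqrt(π/(13n)).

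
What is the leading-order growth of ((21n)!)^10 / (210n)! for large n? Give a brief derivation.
((21n)!)^10/(210n)! ~ ((2π·21n)^(9/2) / sqrt(10)) · 10^(−10·21n)  →  0

Write N = 21n. Stirling: N! ~ sqrt(2π N)(N/e)^N and (10N)! ~ sqrt(2π·10N)·(10N/e)^(10N).
  (N!)^10/(10N)! ~ (2π N)^(10/2) (N/e)^(10N) / [sqrt(2π·10N) (10N/e)^(10N)]
     = (2π N)^(10/2) / sqrt(2π·10N) · (N/(10N))^(10N)
     = (2π N)^((10−1)/2) / sqrt(10) · 10^(−10N).
Since 10^10 > 1, the factor 10^(−10N) decays exponentially, so the ratio → 0. Substituting N = 21n gives the stated form.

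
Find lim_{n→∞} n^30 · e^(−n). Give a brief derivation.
lim = 0

Exponentials with base > 1 dominate every fixed polynomial: for any fixed c, n^c / e^n → 0 as n → ∞ (e.g. by the ratio test, or since e^n grows faster than any power of n). Hence n^30 · e^(−n) = n^30 / e^n → 0.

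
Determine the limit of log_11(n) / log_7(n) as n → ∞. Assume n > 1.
lim = ln(7) / ln(11) = log_11(7)

Change of base: log_11(n) = ln n / ln 11 and log_7(n) = ln n / ln 7. The ratio is (ln n / ln 11) · (ln 7 / ln n) = ln 7 / ln 11, a constant independent of n. So the limit is ln 7 / ln 11 = log_11(7).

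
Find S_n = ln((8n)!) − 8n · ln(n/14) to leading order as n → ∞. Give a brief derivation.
S_n ~ 8n · (ln 112 − 1) + O(ln n)

Stirling: ln((8n)!) = 8n ln(8n) − 8n + O(ln n).
  S_n = 8n ln(8n) − 8n − 8n ln(n/14) + O(ln n)
      = 8n ln(8n) − 8n ln n + 8n ln 14 − 8n + O(ln n)
      = 8n ln 8 + 8n ln 14 − 8n + O(ln n)
      = 8n (ln 112 − 1) + O(ln n).
Numerically ln(112) − 1 ≈ 3.7185.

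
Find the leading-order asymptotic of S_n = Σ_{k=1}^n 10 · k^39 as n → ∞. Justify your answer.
S_n ~ n^40 / 4

By integral comparison (Euler-Maclaurin), Σ_{k=1}^n 10 · k^39 = 10 · ∫_0^n x^39 dx + O(n^39) = 10 · n^40/40 = n^40 / 4 + O(n^39). (Equivalently, Faulhaber's formula gives the same leading term.)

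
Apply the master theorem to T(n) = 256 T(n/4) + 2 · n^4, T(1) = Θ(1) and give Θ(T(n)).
T(n) = Θ(n^4 log n)

log_4 256 = 4, and f(n) = 2 · n^4 = Θ(n^(log_4 256)). This is Case 2 of the master theorem: T(n) = Θ(f(n) · log n) = Θ(n^4 log n).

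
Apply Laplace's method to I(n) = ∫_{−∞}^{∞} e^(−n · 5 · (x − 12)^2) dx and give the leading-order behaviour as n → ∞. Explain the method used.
I(n) = sqrt(π/(5n))

Here φ(x) = 5 · (x − 12)^2 has its unique minimum at x* = 12 with φ(x*) = 0 and φ''(x*) = 10. Laplace's method gives
  I(n) ~ e^(−n φ(x*)) · sqrt(2π / (n · φ''(x*))) = sqrt(2π / (10n)) = sqrt(π/(5n)).
This is exact: substituting u = (x − 12)·sqrt(5n) gives I(n) = (1/sqrt(5n)) ∫_{−∞}^{∞} e^(−u^2) du = sqrt(π/(5n)).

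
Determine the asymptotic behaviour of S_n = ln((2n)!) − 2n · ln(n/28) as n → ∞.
S_n ~ 2n · (ln 56 − 1) + O(ln n)

Stirling: ln((2n)!) = 2n ln(2n) − 2n + O(ln n).
  S_n = 2n ln(2n) − 2n − 2n ln(n/28) + O(ln n)
      = 2n ln(2n) − 2n ln n + 2n ln 28 − 2n + O(ln n)
      = 2n ln 2 + 2n ln 28 − 2n + O(ln n)
      = 2n (ln 56 − 1) + O(ln n).
Numerically ln(56) − 1 ≈ 3.0254.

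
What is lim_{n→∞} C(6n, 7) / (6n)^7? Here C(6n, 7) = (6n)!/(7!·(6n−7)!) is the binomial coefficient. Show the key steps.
lim = 1/7! = 1/5040

With N = 6n → ∞: C(N, 7) / N^7 = [N(N−1)…(N−6)] / (7! · N^7) = (1/7!) · 1 · (1 − 1/(6n)) · … · (1 − 6/(6n)). Each factor → 1 as N → ∞, so the limit is 1/7! = 1/5040.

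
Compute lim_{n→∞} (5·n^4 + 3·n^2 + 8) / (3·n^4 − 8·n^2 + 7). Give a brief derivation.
lim = 5/3

For large n the leading n^4 terms dominate both numerator and denominator. Dividing top and bottom by n^4, every other term tends to 0, leaving 5/3.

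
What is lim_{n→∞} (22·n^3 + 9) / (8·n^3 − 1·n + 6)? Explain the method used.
lim = 22/8 = 11/4

For large n the leading n^3 terms dominate both numerator and denominator. Dividing top and bottom by n^3, every other term tends to 0, leaving 22/8 = 11/4.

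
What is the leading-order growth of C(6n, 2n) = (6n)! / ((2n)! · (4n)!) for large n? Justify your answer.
C(6n, 2n) ~ (27/4)^(2n) · sqrt(3/(4π·2n))

Write N = 2n. Apply Stirling to each factorial:
  (3N)! ~ sqrt(2π·3N) · (3N/e)^(3N),
  N! ~ sqrt(2π N) · (N/e)^N,
  (2N)! ~ sqrt(2π·2N) · (2N/e)^(2N).
The exponential factors combine to (3N)^(3N) / (N^N · (2N)^(2N)) = 3^(3N)/2^(2N) = (3^3/2^2)^N = (27/4)^N.
The square-root prefactors combine to sqrt(2π·3N) / (sqrt(2π N)·sqrt(2π·2N)) = sqrt(3 / (2π·2·N)) = sqrt(3/(4π·2n)).
Substituting N = 2n: C(6n, 2n) ~ (27/4)^(2n) · sqrt(3/(4π·2n)).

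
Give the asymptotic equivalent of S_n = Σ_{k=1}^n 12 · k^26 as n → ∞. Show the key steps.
S_n ~ 4 · n^27 / 9

By integral comparison (Euler-Maclaurin), Σ_{k=1}^n 12 · k^26 = 12 · ∫_0^n x^26 dx + O(n^26) = 12 · n^27/27 = 4 · n^27 / 9 + O(n^26). (Equivalently, Faulhaber's formula gives the same leading term.)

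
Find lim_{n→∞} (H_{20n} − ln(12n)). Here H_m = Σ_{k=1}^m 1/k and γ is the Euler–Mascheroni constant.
lim = ln(5/3) + γ

By Euler-Maclaurin, H_m = ln m + γ + O(1/m). So
  H_{20n} − ln(12n) = ln(20n) + γ − ln(12n) + O(1/n)
                       = ln(20/12) + γ + O(1/n).
Hence the limit is ln(20/12) + γ (= ln(5/3)).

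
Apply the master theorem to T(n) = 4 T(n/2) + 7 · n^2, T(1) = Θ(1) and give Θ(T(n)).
T(n) = Θ(n^2 log n)

log_2 4 = 2, and f(n) = 7 · n^2 = Θ(n^(log_2 4)). This is Case 2 of the master theorem: T(n) = Θ(f(n) · log n) = Θ(n^2 log n).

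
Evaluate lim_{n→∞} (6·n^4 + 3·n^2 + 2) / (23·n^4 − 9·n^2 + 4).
lim = 6/23

For large n the leading n^4 terms dominate both numerator and denominator. Dividing top and bottom by n^4, every other term tends to 0, leaving 6/23.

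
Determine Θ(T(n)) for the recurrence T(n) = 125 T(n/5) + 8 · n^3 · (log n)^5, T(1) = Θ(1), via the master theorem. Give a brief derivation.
T(n) = Θ(n^3 · (log n)^6)

Here log_5 125 = 3 and f(n) = 8 · n^3 · (log n)^5 = Θ(n^(log_5 125) · (log n)^5). This is the extended Case 2 of the master theorem (f matches the critical exponent up to log factors), giving T(n) = Θ(n^(log_5 125) · (log n)^(5+1)) = Θ(n^3 · (log n)^6).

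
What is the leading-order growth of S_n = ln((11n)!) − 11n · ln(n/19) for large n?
S_n ~ 11n · (ln 209 − 1) + O(ln n)

Stirling: ln((11n)!) = 11n ln(11n) − 11n + O(ln n).
  S_n = 11n ln(11n) − 11n − 11n ln(n/19) + O(ln n)
      = 11n ln(11n) − 11n ln n + 11n ln 19 − 11n + O(ln n)
      = 11n ln 11 + 11n ln 19 − 11n + O(ln n)
      = 11n (ln 209 − 1) + O(ln n).
Numerically ln(209) − 1 ≈ 4.3423.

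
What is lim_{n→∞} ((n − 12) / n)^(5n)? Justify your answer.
lim = e^(−60)

Rewrite as (1 − 12/n)^(5n). By the standard limit (1 + x/n)^n → e^x, we have (1 − 12/n)^n → e^(−12), and raising to the 5th power gives e^(−60).
More precisely, ln[(1 − 12/n)^(5n)] = 5n · ln(1 − 12/n) = 5n · (-12/n + O(1/n^2)) = -60 + O(1/n) → -60.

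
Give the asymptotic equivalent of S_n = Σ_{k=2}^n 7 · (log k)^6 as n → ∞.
S_n ~ 7 · n · (log n)^6

By integral comparison, S_n = ∫_1^n 7 · (log x)^6 dx + O((log n)^6). For the integral, the leading term of ∫_1^n (log x)^6 dx is n · (log n)^6 (by repeated integration by parts; each step lowers the log-exponent and produces a relatively O(1/log n) correction). Hence S_n ~ 7 · n · (log n)^6.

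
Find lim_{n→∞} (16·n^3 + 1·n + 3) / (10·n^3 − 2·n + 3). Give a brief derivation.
lim = 16/10 = 8/5

For large n the leading n^3 terms dominate both numerator and denominator. Dividing top and bottom by n^3, every other term tends to 0, leaving 16/10 = 8/5.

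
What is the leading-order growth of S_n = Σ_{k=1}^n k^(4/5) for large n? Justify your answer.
S_n ~ (5/9) · n^(9/5)

Integral comparison: Σ_{k=1}^n k^(4/5) = ∫_0^n x^(4/5) dx + O(n^(4/5)). The integral is n^(1 + 4/5) / (1 + 4/5) = n^((4+5)/5) / ((4+5)/5) = (5/9) · n^(9/5).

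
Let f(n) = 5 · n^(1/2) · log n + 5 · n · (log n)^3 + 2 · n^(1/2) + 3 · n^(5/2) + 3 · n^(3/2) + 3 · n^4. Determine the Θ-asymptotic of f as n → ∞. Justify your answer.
f(n) ∈ Θ(n^4)

Compare the terms by growth order. For large n, n^a · (log n)^b dominates n^a' · (log n)^b' iff a > a', or (a = a' and b > b'). Ranking the 6 terms shows the dominant one is 3 · n^4. Hence f(n) ∈ Θ(n^4).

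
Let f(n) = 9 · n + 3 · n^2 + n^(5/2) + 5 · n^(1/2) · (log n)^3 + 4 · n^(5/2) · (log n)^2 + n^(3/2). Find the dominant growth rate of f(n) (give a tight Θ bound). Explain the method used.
f(n) ∈ Θ(n^(5/2) · (log n)^2)

Compare the terms by growth order. For large n, n^a · (log n)^b dominates n^a' · (log n)^b' iff a > a', or (a = a' and b > b'). Ranking the 6 terms shows the dominant one is 4 · n^(5/2) · (log n)^2. Hence f(n) ∈ Θ(n^(5/2) · (log n)^2).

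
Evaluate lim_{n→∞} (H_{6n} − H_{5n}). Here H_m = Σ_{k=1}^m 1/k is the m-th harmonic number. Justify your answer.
lim = ln(6/5)

Euler-Maclaurin gives H_m = ln m + γ + 1/(2m) + O(1/m^2). The γ and O(1/m) terms cancel in the difference:
  H_{6n} − H_{5n} = ln(6n) − ln(5n) + O(1/n) = ln(6/5) + O(1/n).
Hence the limit is ln(6/5).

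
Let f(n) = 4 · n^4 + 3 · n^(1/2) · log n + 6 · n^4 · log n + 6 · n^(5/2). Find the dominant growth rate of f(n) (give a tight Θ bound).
f(n) ∈ Θ(n^4 · log n)

Compare the terms by growth order. For large n, n^a · (log n)^b dominates n^a' · (log n)^b' iff a > a', or (a = a' and b > b'). Ranking the 4 terms shows the dominant one is 6 · n^4 · log n. Hence f(n) ∈ Θ(n^4 · log n).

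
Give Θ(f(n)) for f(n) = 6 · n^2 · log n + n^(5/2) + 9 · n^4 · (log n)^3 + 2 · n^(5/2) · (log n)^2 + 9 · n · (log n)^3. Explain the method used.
f(n) ∈ Θ(n^4 · (log n)^3)

Compare the terms by growth order. For large n, n^a · (log n)^b dominates n^a' · (log n)^b' iff a > a', or (a = a' and b > b'). Ranking the 5 terms shows the dominant one is 9 · n^4 · (log n)^3. Hence f(n) ∈ Θ(n^4 · (log n)^3).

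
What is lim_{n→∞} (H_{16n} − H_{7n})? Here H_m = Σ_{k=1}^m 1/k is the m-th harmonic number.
lim = ln(16/7)

Euler-Maclaurin gives H_m = ln m + γ + 1/(2m) + O(1/m^2). The γ and O(1/m) terms cancel in the difference:
  H_{16n} − H_{7n} = ln(16n) − ln(7n) + O(1/n) = ln(16/7) + O(1/n).
Hence the limit is ln(16/7).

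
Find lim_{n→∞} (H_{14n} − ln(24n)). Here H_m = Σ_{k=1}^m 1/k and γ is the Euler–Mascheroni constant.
lim = ln(7/12) + γ

By Euler-Maclaurin, H_m = ln m + γ + O(1/m). So
  H_{14n} − ln(24n) = ln(14n) + γ − ln(24n) + O(1/n)
                       = ln(14/24) + γ + O(1/n).
Hence the limit is ln(14/24) + γ (= ln(7/12)).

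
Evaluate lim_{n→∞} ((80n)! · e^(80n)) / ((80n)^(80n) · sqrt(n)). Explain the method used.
lim = sqrt(2π·80)

Stirling: (80n)! ~ sqrt(2π·80n) · (80n/e)^(80n). Hence
  (80n)! · e^(80n) / (80n)^(80n) ~ sqrt(2π·80n).
Dividing by sqrt(n): sqrt(2π·80n) / sqrt(n) = sqrt(2π·80) · n^((1−1)/2), so the limit is sqrt(2π·80).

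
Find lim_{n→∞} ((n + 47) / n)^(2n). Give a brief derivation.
lim = e^94

Rewrite as (1 + 47/n)^(2n). By the standard limit (1 + x/n)^n → e^x, we have (1 + 47/n)^n → e^47, and raising to the 2nd power gives e^94.
More precisely, ln[(1 + 47/n)^(2n)] = 2n · ln(1 + 47/n) = 2n · (47/n + O(1/n^2)) = 94 + O(1/n) → 94.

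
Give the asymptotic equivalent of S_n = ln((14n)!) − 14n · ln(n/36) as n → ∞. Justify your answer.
S_n ~ 14n · (ln 504 − 1) + O(ln n)

Stirling: ln((14n)!) = 14n ln(14n) − 14n + O(ln n).
  S_n = 14n ln(14n) − 14n − 14n ln(n/36) + O(ln n)
      = 14n ln(14n) − 14n ln n + 14n ln 36 − 14n + O(ln n)
      = 14n ln 14 + 14n ln 36 − 14n + O(ln n)
      = 14n (ln 504 − 1) + O(ln n).
Numerically ln(504) − 1 ≈ 5.2226.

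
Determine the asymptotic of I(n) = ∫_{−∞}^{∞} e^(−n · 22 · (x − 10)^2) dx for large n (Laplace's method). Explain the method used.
I(n) = sqrt(π/(22n))

Here φ(x) = 22 · (x − 10)^2 has its unique minimum at x* = 10 with φ(x*) = 0 and φ''(x*) = 44. Laplace's method gives
  I(n) ~ e^(−n φ(x*)) · sqrt(2π / (n · φ''(x*))) = sqrt(2π / (44n)) = sqrt(π/(22n)).
This is exact: substituting u = (x − 10)·sqrt(22n) gives I(n) = (1/sqrt(22n)) ∫_{−∞}^{∞} e^(−u^2) du = sqrt(π/(22n)).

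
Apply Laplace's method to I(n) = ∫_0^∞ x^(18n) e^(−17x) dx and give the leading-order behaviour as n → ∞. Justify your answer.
I(n) ~ (sqrt(2π·18n) / 17) · (18n/(17e))^(18n)

Write the integrand as exp(18n ln x − 17x) and set f(x) = 18n ln x − 17x. Then f'(x) = 18n/x − 17 = 0 at x* = 18n/17, and f''(x*) = −18n/x*^2 = −17^2/(18n). Laplace's method (interior maximum) gives
  I(n) ~ e^(f(x*)) · sqrt(2π / |f''(x*)|)
        = exp(18n ln(18n/17) − 18n) · sqrt(2π · 18n / 17^2)
        = (18n/17)^(18n) e^(−18n) · sqrt(2π·18n) / 17
        = (sqrt(2π·18n) / 17) · (18n/(17e))^(18n).
This matches Γ(18n+1)/17^(18n+1) with Stirling applied to Γ.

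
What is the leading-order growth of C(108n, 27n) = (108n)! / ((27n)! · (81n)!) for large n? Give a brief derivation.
C(108n, 27n) ~ (256/27)^(27n) · sqrt(2/(3π·27n))

Write N = 27n. Apply Stirling to each factorial:
  (4N)! ~ sqrt(2π·4N) · (4N/e)^(4N),
  N! ~ sqrt(2π N) · (N/e)^N,
  (3N)! ~ sqrt(2π·3N) · (3N/e)^(3N).
The exponential factors combine to (4N)^(4N) / (N^N · (3N)^(3N)) = 4^(4N)/3^(3N) = (4^4/3^3)^N = (256/27)^N.
The square-root prefactors combine to sqrt(2π·4N) / (sqrt(2π N)·sqrt(2π·3N)) = sqrt(4 / (2π·3·N)) = sqrt(2/(3π·27n)).
Substituting N = 27n: C(108n, 27n) ~ (256/27)^(27n) · sqrt(2/(3π·27n)).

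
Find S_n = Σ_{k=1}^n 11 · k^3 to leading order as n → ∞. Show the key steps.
S_n ~ 11 · n^4 / 4

By integral comparison (Euler-Maclaurin), Σ_{k=1}^n 11 · k^3 = 11 · ∫_0^n x^3 dx + O(n^3) = 11 · n^4/4 + O(n^3). (Equivalently, Faulhaber's formula gives the same leading term.)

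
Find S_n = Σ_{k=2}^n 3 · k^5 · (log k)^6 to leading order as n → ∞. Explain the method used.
S_n ~ n^6 · (log n)^6 / 2

By integral comparison, S_n = ∫_1^n 3 · x^5 · (log x)^6 dx + O(n^5 · (log n)^6). For the integral, the leading term of ∫_1^n x^5 (log x)^6 dx is n^6/6 · (log n)^6 (by repeated integration by parts; each step lowers the log-exponent and produces a relatively O(1/log n) correction). Hence S_n ~ n^6 · (log n)^6 / 2.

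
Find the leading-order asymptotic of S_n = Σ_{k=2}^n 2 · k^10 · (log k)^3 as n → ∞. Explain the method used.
S_n ~ 2 · n^11 · (log n)^3 / 11

By integral comparison, S_n = ∫_1^n 2 · x^10 · (log x)^3 dx + O(n^10 · (log n)^3). For the integral, the leading term of ∫_1^n x^10 (log x)^3 dx is n^11/11 · (log n)^3 (by repeated integration by parts; each step lowers the log-exponent and produces a relatively O(1/log n) correction). Hence S_n ~ 2 · n^11 · (log n)^3 / 11.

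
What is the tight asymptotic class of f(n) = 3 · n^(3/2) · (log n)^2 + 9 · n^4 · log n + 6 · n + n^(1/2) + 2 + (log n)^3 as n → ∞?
f(n) ∈ Θ(n^4 · log n)

Compare the terms by growth order. For large n, n^a · (log n)^b dominates n^a' · (log n)^b' iff a > a', or (a = a' and b > b'). Ranking the 6 terms shows the dominant one is 9 · n^4 · log n. Hence f(n) ∈ Θ(n^4 · log n).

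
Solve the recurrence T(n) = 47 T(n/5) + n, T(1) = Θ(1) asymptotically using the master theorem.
T(n) = Θ(n^(log_5 47))

Master theorem: compare f(n) = n to n^(log_5 47) where log_5 47 ≈ 2.392. Since 1 < log_5 47, we have f(n) = O(n^(log_5 47 − ε)) for some ε > 0 — Case 1. Hence T(n) = Θ(n^(log_5 47)).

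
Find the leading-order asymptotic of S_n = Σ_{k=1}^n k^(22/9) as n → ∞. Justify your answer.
S_n ~ (9/31) · n^(31/9)

Integral comparison: Σ_{k=1}^n k^(22/9) = ∫_0^n x^(22/9) dx + O(n^(22/9)). The integral is n^(1 + 22/9) / (1 + 22/9) = n^((22+9)/9) / ((22+9)/9) = (9/31) · n^(31/9).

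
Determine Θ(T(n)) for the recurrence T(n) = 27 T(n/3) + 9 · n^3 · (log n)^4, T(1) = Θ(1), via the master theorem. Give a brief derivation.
T(n) = Θ(n^3 · (log n)^5)

Here log_3 27 = 3 and f(n) = 9 · n^3 · (log n)^4 = Θ(n^(log_3 27) · (log n)^4). This is the extended Case 2 of the master theorem (f matches the critical exponent up to log factors), giving T(n) = Θ(n^(log_3 27) · (log n)^(4+1)) = Θ(n^3 · (log n)^5).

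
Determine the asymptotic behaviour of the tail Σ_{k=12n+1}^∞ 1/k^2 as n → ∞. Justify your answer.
Σ_{k>12n} 1/k^2 ~ 1/(1 · (12n))

Compare to the integral: ∫_{12n}^∞ x^(−2) dx = [−x^(−1)/1]_{12n}^∞ = 1/((2−1)·(12n)). Euler-Maclaurin then gives
  Σ_{k>12n} 1/k^2 = ∫_{12n}^∞ dx/x^2 − 1/(2·(12n)^2) + O(1/(12n)^3).
(Equivalently this is ζ(2) − Σ_{k≤12n} 1/k^2.)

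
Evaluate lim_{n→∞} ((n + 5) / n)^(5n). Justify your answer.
lim = e^25

Rewrite as (1 + 5/n)^(5n). By the standard limit (1 + x/n)^n → e^x, we have (1 + 5/n)^n → e^5, and raising to the 5th power gives e^25.
More precisely, ln[(1 + 5/n)^(5n)] = 5n · ln(1 + 5/n) = 5n · (5/n + O(1/n^2)) = 25 + O(1/n) → 25.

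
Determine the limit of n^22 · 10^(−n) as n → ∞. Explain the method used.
lim = 0

Exponentials with base > 1 dominate every fixed polynomial: for any fixed c, n^c / 10^n → 0 as n → ∞ (e.g. by the ratio test, or by writing 10^n = e^(n ln 10) and noting e^(n ln 10) / n^c → ∞). Hence n^22 · 10^(−n) = n^22 / 10^n → 0.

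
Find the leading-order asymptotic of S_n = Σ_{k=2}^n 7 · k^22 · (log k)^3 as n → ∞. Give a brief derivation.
S_n ~ 7 · n^23 · (log n)^3 / 23

By integral comparison, S_n = ∫_1^n 7 · x^22 · (log x)^3 dx + O(n^22 · (log n)^3). For the integral, the leading term of ∫_1^n x^22 (log x)^3 dx is n^23/23 · (log n)^3 (by repeated integration by parts; each step lowers the log-exponent and produces a relatively O(1/log n) correction). Hence S_n ~ 7 · n^23 · (log n)^3 / 23.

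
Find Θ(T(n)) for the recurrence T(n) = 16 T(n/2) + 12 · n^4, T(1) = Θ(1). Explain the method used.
T(n) = Θ(n^4 log n)

log_2 16 = 4, and f(n) = 12 · n^4 = Θ(n^(log_2 16)). This is Case 2 of the master theorem: T(n) = Θ(f(n) · log n) = Θ(n^4 log n).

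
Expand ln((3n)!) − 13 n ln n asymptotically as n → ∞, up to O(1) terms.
ln((3n)!) − 13 n ln n = −10 n ln n + 3(ln 3 − 1) n + (1/2) ln(2π·3n) + O(1/n)

Stirling: ln((3n)!) = 3n ln(3n) − 3n + (1/2) ln(2π·3n) + O(1/n).
Expand 3n ln(3n) = 3n (ln n + ln 3) = 3n ln n + 3n ln 3.
Subtract 13n ln n: leading term is (3 − 13) n ln n = −10 n ln n. The next term is 3n ln 3 − 3n = 3(ln 3 − 1) n. Then the (1/2) ln(2π·3n) correction.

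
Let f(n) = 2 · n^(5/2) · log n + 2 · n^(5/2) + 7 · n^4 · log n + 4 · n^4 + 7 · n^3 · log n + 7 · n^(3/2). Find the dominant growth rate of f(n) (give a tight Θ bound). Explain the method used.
f(n) ∈ Θ(n^4 · log n)

Compare the terms by growth order. For large n, n^a · (log n)^b dominates n^a' · (log n)^b' iff a > a', or (a = a' and b > b'). Ranking the 6 terms shows the dominant one is 7 · n^4 · log n. Hence f(n) ∈ Θ(n^4 · log n).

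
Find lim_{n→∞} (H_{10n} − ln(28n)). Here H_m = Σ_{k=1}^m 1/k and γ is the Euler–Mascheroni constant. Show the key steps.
lim = ln(5/14) + γ

By Euler-Maclaurin, H_m = ln m + γ + O(1/m). So
  H_{10n} − ln(28n) = ln(10n) + γ − ln(28n) + O(1/n)
                       = ln(10/28) + γ + O(1/n).
Hence the limit is ln(10/28) + γ (= ln(5/14)).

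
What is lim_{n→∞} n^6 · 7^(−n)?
lim = 0

Exponentials with base > 1 dominate every fixed polynomial: for any fixed c, n^c / 7^n → 0 as n → ∞ (e.g. by the ratio test, or by writing 7^n = e^(n ln 7) and noting e^(n ln 7) / n^c → ∞). Hence n^6 · 7^(−n) = n^6 / 7^n → 0.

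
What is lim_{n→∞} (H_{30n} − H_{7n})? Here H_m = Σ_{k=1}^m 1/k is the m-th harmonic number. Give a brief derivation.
lim = ln(30/7)

Euler-Maclaurin gives H_m = ln m + γ + 1/(2m) + O(1/m^2). The γ and O(1/m) terms cancel in the difference:
  H_{30n} − H_{7n} = ln(30n) − ln(7n) + O(1/n) = ln(30/7) + O(1/n).
Hence the limit is ln(30/7).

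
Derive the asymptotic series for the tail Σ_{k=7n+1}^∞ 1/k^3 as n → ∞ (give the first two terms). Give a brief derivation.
Σ_{k>7n} 1/k^3 = 1/(2 · (7n)^2) − 1/(2 · (7n)^3) + O(1/(7n)^4)

Compare to the integral: ∫_{7n}^∞ x^(−3) dx = [−x^(−2)/2]_{7n}^∞ = 1/((3−1)·(7n)^2). The Euler-Maclaurin correction adds −f(7n)/2 = −1/(2·(7n)^3). Euler-Maclaurin then gives
  Σ_{k>7n} 1/k^3 = ∫_{7n}^∞ dx/x^3 − 1/(2·(7n)^3) + O(1/(7n)^4).
(Equivalently this is ζ(3) − Σ_{k≤7n} 1/k^3.)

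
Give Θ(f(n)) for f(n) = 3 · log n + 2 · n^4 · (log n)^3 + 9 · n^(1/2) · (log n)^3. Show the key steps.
f(n) ∈ Θ(n^4 · (log n)^3)

Compare the terms by growth order. For large n, n^a · (log n)^b dominates n^a' · (log n)^b' iff a > a', or (a = a' and b > b'). Ranking the 3 terms shows the dominant one is 2 · n^4 · (log n)^3. Hence f(n) ∈ Θ(n^4 · (log n)^3).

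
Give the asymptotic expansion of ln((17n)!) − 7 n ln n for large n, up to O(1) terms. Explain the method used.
ln((17n)!) − 7 n ln n = 10 n ln n + 17(ln 17 − 1) n + (1/2) ln(2π·17n) + O(1/n)

Stirling: ln((17n)!) = 17n ln(17n) − 17n + (1/2) ln(2π·17n) + O(1/n).
Expand 17n ln(17n) = 17n (ln n + ln 17) = 17n ln n + 17n ln 17.
Subtract 7n ln n: leading term is (17 − 7) n ln n = 10 n ln n. The next term is 17n ln 17 − 17n = 17(ln 17 − 1) n. Then the (1/2) ln(2π·17n) correction.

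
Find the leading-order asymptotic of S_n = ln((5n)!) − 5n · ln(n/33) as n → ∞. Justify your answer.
S_n ~ 5n · (ln 165 − 1) + O(ln n)

Stirling: ln((5n)!) = 5n ln(5n) − 5n + O(ln n).
  S_n = 5n ln(5n) − 5n − 5n ln(n/33) + O(ln n)
      = 5n ln(5n) − 5n ln n + 5n ln 33 − 5n + O(ln n)
      = 5n ln 5 + 5n ln 33 − 5n + O(ln n)
      = 5n (ln 165 − 1) + O(ln n).
Numerically ln(165) − 1 ≈ 4.1059.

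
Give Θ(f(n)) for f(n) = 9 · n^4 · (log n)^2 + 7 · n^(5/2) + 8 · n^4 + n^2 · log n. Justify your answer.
f(n) ∈ Θ(n^4 · (log n)^2)

Compare the terms by growth order. For large n, n^a · (log n)^b dominates n^a' · (log n)^b' iff a > a', or (a = a' and b > b'). Ranking the 4 terms shows the dominant one is 9 · n^4 · (log n)^2. Hence f(n) ∈ Θ(n^4 · (log n)^2).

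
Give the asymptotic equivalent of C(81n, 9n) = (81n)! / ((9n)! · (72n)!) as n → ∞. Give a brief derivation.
C(81n, 9n) ~ (387420489/16777216)^(9n) · sqrt(9/(16π·9n))

Write N = 9n. Apply Stirling to each factorial:
  (9N)! ~ sqrt(2π·9N) · (9N/e)^(9N),
  N! ~ sqrt(2π N) · (N/e)^N,
  (8N)! ~ sqrt(2π·8N) · (8N/e)^(8N).
The exponential factors combine to (9N)^(9N) / (N^N · (8N)^(8N)) = 9^(9N)/8^(8N) = (9^9/8^8)^N = (387420489/16777216)^N.
The square-root prefactors combine to sqrt(2π·9N) / (sqrt(2π N)·sqrt(2π·8N)) = sqrt(9 / (2π·8·N)) = sqrt(9/(16π·9n)).
Substituting N = 9n: C(81n, 9n) ~ (387420489/16777216)^(9n) · sqrt(9/(16π·9n)).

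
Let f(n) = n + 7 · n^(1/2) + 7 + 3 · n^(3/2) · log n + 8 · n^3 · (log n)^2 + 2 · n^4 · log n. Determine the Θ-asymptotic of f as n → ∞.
f(n) ∈ Θ(n^4 · log n)

Compare the terms by growth order. For large n, n^a · (log n)^b dominates n^a' · (log n)^b' iff a > a', or (a = a' and b > b'). Ranking the 6 terms shows the dominant one is 2 · n^4 · log n. Hence f(n) ∈ Θ(n^4 · log n).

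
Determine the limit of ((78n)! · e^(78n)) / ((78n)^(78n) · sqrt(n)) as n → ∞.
lim = sqrt(2π·78)

Stirling: (78n)! ~ sqrt(2π·78n) · (78n/e)^(78n). Hence
  (78n)! · e^(78n) / (78n)^(78n) ~ sqrt(2π·78n).
Dividing by sqrt(n): sqrt(2π·78n) / sqrt(n) = sqrt(2π·78) · n^((1−1)/2), so the limit is sqrt(2π·78).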